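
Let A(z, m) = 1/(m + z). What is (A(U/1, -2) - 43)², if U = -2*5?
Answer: 267289/144 ≈ 1856.2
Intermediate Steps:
U = -10
(A(U/1, -2) - 43)² = (1/(-2 - 10/1) - 43)² = (1/(-2 - 10*1) - 43)² = (1/(-2 - 10) - 43)² = (1/(-12) - 43)² = (-1/12 - 43)² = (-517/12)² = 267289/144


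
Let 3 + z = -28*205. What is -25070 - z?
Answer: -19327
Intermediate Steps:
z = -5743 (z = -3 - 28*205 = -3 - 5740 = -5743)
-25070 - z = -25070 - 1*(-5743) = -25070 + 5743 = -19327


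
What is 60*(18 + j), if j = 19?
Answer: 2220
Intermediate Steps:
60*(18 + j) = 60*(18 + 19) = 60*37 = 2220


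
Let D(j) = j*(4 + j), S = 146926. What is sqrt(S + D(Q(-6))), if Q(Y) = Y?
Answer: sqrt(146938) ≈ 383.32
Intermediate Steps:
sqrt(S + D(Q(-6))) = sqrt(146926 - 6*(4 - 6)) = sqrt(146926 - 6*(-2)) = sqrt(146926 + 12) = sqrt(146938)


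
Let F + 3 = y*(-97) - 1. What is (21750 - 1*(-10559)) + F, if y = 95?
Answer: 23090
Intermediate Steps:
F = -9219 (F = -3 + (95*(-97) - 1) = -3 + (-9215 - 1) = -3 - 9216 = -9219)
(21750 - 1*(-10559)) + F = (21750 - 1*(-10559)) - 9219 = (21750 + 10559) - 9219 = 32309 - 9219 = 23090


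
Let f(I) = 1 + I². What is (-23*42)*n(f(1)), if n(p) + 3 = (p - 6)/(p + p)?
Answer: 3864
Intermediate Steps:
n(p) = -3 + (-6 + p)/(2*p) (n(p) = -3 + (p - 6)/(p + p) = -3 + (-6 + p)/((2*p)) = -3 + (-6 + p)*(1/(2*p)) = -3 + (-6 + p)/(2*p))
(-23*42)*n(f(1)) = (-23*42)*(-5/2 - 3/(1 + 1²)) = -966*(-5/2 - 3/(1 + 1)) = -966*(-5/2 - 3/2) = -966*(-4) = 3864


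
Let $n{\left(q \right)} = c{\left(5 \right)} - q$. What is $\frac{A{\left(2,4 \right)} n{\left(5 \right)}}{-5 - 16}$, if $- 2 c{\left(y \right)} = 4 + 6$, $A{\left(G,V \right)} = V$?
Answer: $\frac{40}{21} \approx 1.9048$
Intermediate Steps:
$c{\left(y \right)} = -5$ ($c{\left(y \right)} = - \frac{4 + 6}{2} = \left(- \frac{1}{2}\right) 10 = -5$)
$n{\left(q \right)} = -5 - q$
$\frac{A{\left(2,4 \right)} n{\left(5 \right)}}{-5 - 16} = \frac{4 \left(-5 - 5\right)}{-5 - 16} = \frac{4 \left(-5 - 5\right)}{-21} = 4 \left(-10\right) \left(- \frac{1}{21}\right) = \left(-40\right) \left(- \frac{1}{21}\right) = \frac{40}{21}$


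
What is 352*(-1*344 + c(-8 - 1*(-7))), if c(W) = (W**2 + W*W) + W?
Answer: -120736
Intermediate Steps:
c(W) = W + 2*W**2 (c(W) = (W**2 + W**2) + W = 2*W**2 + W = W + 2*W**2)
352*(-1*344 + c(-8 - 1*(-7))) = 352*(-1*344 + (-8 - 1*(-7))*(1 + 2*(-8 - 1*(-7)))) = 352*(-344 + (-8 + 7)*(1 + 2*(-8 + 7))) = 352*(-344 - (1 + 2*(-1))) = 352*(-344 - (1 - 2)) = 352*(-344 - 1*(-1)) = 352*(-344 + 1) = 352*(-343) = -120736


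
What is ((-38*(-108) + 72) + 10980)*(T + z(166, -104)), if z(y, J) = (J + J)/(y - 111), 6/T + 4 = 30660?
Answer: -12079555551/210760 ≈ -57314.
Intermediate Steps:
T = 3/15328 (T = 6/(-4 + 30660) = 6/30656 = 6*(1/30656) = 3/15328 ≈ 0.00019572)
z(y, J) = 2*J/(-111 + y) (z(y, J) = (2*J)/(-111 + y) = 2*J/(-111 + y))
((-38*(-108) + 72) + 10980)*(T + z(166, -104)) = ((-38*(-108) + 72) + 10980)*(3/15328 + 2*(-104)/(-111 + 166)) = ((4104 + 72) + 10980)*(3/15328 + 2*(-104)/55) = (4176 + 10980)*(3/15328 + 2*(-104)*(1/55)) = 15156*(3/15328 - 208/55) = 15156*(-3188059/843040) = -12079555551/210760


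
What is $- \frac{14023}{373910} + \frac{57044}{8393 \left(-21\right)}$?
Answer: $- \frac{23800917859}{65902759230} \approx -0.36115$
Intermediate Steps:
$- \frac{14023}{373910} + \frac{57044}{8393 \left(-21\right)} = \left(-14023\right) \frac{1}{373910} + \frac{57044}{-176253} = - \frac{14023}{373910} + 57044 \left(- \frac{1}{176253}\right) = - \frac{14023}{373910} - \frac{57044}{176253} = - \frac{23800917859}{65902759230}$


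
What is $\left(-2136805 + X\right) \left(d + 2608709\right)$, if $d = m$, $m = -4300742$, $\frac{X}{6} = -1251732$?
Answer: $16323375681501$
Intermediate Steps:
$X = -7510392$ ($X = 6 \left(-1251732\right) = -7510392$)
$d = -4300742$
$\left(-2136805 + X\right) \left(d + 2608709\right) = \left(-2136805 - 7510392\right) \left(-4300742 + 2608709\right) = \left(-9647197\right) \left(-1692033\right) = 16323375681501$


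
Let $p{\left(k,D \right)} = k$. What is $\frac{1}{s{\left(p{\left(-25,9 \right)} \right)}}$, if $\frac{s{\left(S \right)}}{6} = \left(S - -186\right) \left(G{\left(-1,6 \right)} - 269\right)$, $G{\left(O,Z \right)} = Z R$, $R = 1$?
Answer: $- \frac{1}{254058} \approx -3.9361 \cdot 10^{-6}$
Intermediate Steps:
$G{\left(O,Z \right)} = Z$ ($G{\left(O,Z \right)} = Z 1 = Z$)
$s{\left(S \right)} = -293508 - 1578 S$ ($s{\left(S \right)} = 6 \left(S - -186\right) \left(6 - 269\right) = 6 \left(S + 186\right) \left(-263\right) = 6 \left(186 + S\right) \left(-263\right) = 6 \left(-48918 - 263 S\right) = -293508 - 1578 S$)
$\frac{1}{s{\left(p{\left(-25,9 \right)} \right)}} = \frac{1}{-293508 - -39450} = \frac{1}{-293508 + 39450} = \frac{1}{-254058} = - \frac{1}{254058}$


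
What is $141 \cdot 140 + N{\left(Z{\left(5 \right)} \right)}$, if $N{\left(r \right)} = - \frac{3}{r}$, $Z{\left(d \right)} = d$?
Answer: $\frac{98697}{5} \approx 19739.0$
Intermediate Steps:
$141 \cdot 140 + N{\left(Z{\left(5 \right)} \right)} = 141 \cdot 140 - \frac{3}{5} = 19740 - \frac{3}{5} = \frac{98697}{5}$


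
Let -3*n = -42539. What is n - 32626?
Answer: -55339/3 ≈ -18446.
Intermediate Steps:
n = 42539/3 (n = -⅓*(-42539) = 42539/3 ≈ 14180.)
n - 32626 = 42539/3 - 32626 = -55339/3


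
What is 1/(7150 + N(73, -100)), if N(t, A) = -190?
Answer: 1/6960 ≈ 0.00014368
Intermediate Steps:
1/(7150 + N(73, -100)) = 1/(7150 - 190) = 1/6960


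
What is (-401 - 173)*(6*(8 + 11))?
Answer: -65436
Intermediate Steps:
(-401 - 173)*(6*(8 + 11)) = -3444*19 = -574*114 = -65436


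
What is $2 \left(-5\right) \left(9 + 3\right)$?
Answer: $-120$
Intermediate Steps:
$2 \left(-5\right) \left(9 + 3\right) = \left(-10\right) 12 = -120$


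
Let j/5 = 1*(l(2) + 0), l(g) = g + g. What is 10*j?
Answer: 200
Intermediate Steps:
l(g) = 2*g
j = 20 (j = 5*(1*(2*2 + 0)) = 5*(1*(4 + 0)) = 5*(1*4) = 5*4 = 20)
10*j = 10*20 = 200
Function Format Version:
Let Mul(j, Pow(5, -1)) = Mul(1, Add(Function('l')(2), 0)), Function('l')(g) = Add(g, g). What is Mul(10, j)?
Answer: 200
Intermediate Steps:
Function('l')(g) = Mul(2, g)
j = 20 (j = Mul(5, Mul(1, Add(Mul(2, 2), 0))) = Mul(5, Mul(1, Add(4, 0))) = Mul(5, Mul(1, 4)) = Mul(5, 4) = 20)
Mul(10, j) = Mul(10, 20) = 200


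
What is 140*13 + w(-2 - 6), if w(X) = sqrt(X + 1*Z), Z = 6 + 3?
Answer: 1821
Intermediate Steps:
Z = 9
w(X) = sqrt(9 + X) (w(X) = sqrt(X + 1*9) = sqrt(X + 9) = sqrt(9 + X))
140*13 + w(-2 - 6) = 140*13 + sqrt(9 + (-2 - 6)) = 1820 + sqrt(9 - 8) = 1820 + sqrt(1) = 1820 + 1 = 1821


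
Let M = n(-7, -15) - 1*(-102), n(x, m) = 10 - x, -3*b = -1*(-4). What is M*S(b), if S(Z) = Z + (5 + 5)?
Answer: 3094/3 ≈ 1031.3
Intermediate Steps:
b = -4/3 (b = -(-1)*(-4)/3 = -⅓*4 = -4/3 ≈ -1.3333)
S(Z) = 10 + Z (S(Z) = Z + 10 = 10 + Z)
M = 119 (M = (10 - 1*(-7)) - 1*(-102) = (10 + 7) + 102 = 17 + 102 = 119)
M*S(b) = 119*(10 - 4/3) = 119*(26/3) = 3094/3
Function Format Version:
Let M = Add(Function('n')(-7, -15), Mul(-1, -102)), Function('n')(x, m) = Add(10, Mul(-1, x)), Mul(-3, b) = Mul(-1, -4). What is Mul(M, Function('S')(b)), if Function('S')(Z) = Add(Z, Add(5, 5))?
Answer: Rational(3094, 3) ≈ 1031.3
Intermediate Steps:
b = Rational(-4, 3) (b = Mul(Rational(-1, 3), Mul(-1, -4)) = Mul(Rational(-1, 3), 4) = Rational(-4, 3) ≈ -1.3333)
Function('S')(Z) = Add(10, Z) (Function('S')(Z) = Add(Z, 10) = Add(10, Z))
M = 119 (M = Add(Add(10, Mul(-1, -7)), Mul(-1, -102)) = Add(Add(10, 7), 102) = Add(17, 102) = 119)
Mul(M, Function('S')(b)) = Mul(119, Add(10, Rational(-4, 3))) = Mul(119, Rational(26, 3)) = Rational(3094, 3)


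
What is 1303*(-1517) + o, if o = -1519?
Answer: -1978170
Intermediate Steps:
1303*(-1517) + o = 1303*(-1517) - 1519 = -1976651 - 1519 = -1978170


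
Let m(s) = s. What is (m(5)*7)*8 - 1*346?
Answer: -66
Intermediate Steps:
(m(5)*7)*8 - 1*346 = (5*7)*8 - 1*346 = 35*8 - 346 = 280 - 346 = -66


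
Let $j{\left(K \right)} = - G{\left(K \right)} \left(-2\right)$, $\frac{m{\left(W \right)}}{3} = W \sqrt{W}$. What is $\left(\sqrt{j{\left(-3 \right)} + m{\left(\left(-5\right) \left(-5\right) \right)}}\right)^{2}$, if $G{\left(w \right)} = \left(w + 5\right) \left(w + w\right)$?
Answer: $351$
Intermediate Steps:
$m{\left(W \right)} = 3 W^{\frac{3}{2}}$ ($m{\left(W \right)} = 3 W \sqrt{W} = 3 W^{\frac{3}{2}}$)
$G{\left(w \right)} = 2 w \left(5 + w\right)$ ($G{\left(w \right)} = \left(5 + w\right) 2 w = 2 w \left(5 + w\right)$)
$j{\left(K \right)} = 4 K \left(5 + K\right)$ ($j{\left(K \right)} = - 2 K \left(5 + K\right) \left(-2\right) = 4 K \left(5 + K\right)$)
$\left(\sqrt{j{\left(-3 \right)} + m{\left(\left(-5\right) \left(-5\right) \right)}}\right)^{2} = \left(\sqrt{4 \left(-3\right) \left(5 - 3\right) + 3 \left(\left(-5\right) \left(-5\right)\right)^{\frac{3}{2}}}\right)^{2} = \left(\sqrt{4 \left(-3\right) 2 + 3 \cdot 25^{\frac{3}{2}}}\right)^{2} = \left(\sqrt{-24 + 3 \cdot 125}\right)^{2} = \left(\sqrt{-24 + 375}\right)^{2} = \left(\sqrt{351}\right)^{2} = \left(3 \sqrt{39}\right)^{2} = 351$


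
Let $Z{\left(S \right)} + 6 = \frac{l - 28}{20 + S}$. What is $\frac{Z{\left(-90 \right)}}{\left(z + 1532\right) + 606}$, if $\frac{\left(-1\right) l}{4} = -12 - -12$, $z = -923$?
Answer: $- \frac{28}{6075} \approx -0.0046091$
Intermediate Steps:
$l = 0$ ($l = - 4 \left(-12 - -12\right) = - 4 \left(-12 + 12\right) = \left(-4\right) 0 = 0$)
$Z{\left(S \right)} = -6 - \frac{28}{20 + S}$ ($Z{\left(S \right)} = -6 + \frac{0 - 28}{20 + S} = -6 - \frac{28}{20 + S}$)
$\frac{Z{\left(-90 \right)}}{\left(z + 1532\right) + 606} = \frac{2 \frac{1}{20 - 90} \left(-74 - -270\right)}{\left(-923 + 1532\right) + 606} = \frac{2 \frac{1}{-70} \left(-74 + 270\right)}{609 + 606} = \frac{2 \left(- \frac{1}{70}\right) 196}{1215} = \left(- \frac{28}{5}\right) \frac{1}{1215} = - \frac{28}{6075}$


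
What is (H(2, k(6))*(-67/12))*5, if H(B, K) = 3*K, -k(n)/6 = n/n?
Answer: 1005/2 ≈ 502.50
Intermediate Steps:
k(n) = -6 (k(n) = -6*n/n = -6*1 = -6)
(H(2, k(6))*(-67/12))*5 = ((3*(-6))*(-67/12))*5 = -(-1206)/12*5 = -18*(-67/12)*5 = (201/2)*5 = 1005/2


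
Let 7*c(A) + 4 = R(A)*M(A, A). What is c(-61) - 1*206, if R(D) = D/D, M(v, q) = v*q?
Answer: 325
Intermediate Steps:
M(v, q) = q*v
R(D) = 1
c(A) = -4/7 + A**2/7 (c(A) = -4/7 + (1*(A*A))/7 = -4/7 + (1*A**2)/7 = -4/7 + A**2/7)
c(-61) - 1*206 = (-4/7 + (1/7)*(-61)**2) - 1*206 = (-4/7 + (1/7)*3721) - 206 = (-4/7 + 3721/7) - 206 = 531 - 206 = 325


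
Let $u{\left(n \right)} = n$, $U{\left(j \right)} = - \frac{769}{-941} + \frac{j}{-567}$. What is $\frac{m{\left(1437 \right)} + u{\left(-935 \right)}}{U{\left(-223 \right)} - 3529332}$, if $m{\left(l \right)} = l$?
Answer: $- \frac{133920297}{941531927369} \approx -0.00014224$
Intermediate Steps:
$U{\left(j \right)} = \frac{769}{941} - \frac{j}{567}$ ($U{\left(j \right)} = \left(-769\right) \left(- \frac{1}{941}\right) + j \left(- \frac{1}{567}\right) = \frac{769}{941} - \frac{j}{567}$)
$\frac{m{\left(1437 \right)} + u{\left(-935 \right)}}{U{\left(-223 \right)} - 3529332} = \frac{1437 - 935}{\left(\frac{769}{941} - - \frac{223}{567}\right) - 3529332} = \frac{502}{\left(\frac{769}{941} + \frac{223}{567}\right) - 3529332} = \frac{502}{\frac{645866}{533547} - 3529332} = \frac{502}{- \frac{1883063854738}{533547}} = 502 \left(- \frac{533547}{1883063854738}\right) = - \frac{133920297}{941531927369}$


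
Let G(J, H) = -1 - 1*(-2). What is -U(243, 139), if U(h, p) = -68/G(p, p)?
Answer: 68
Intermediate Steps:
G(J, H) = 1 (G(J, H) = -1 + 2 = 1)
U(h, p) = -68 (U(h, p) = -68/1 = -68*1 = -68)
-U(243, 139) = -1*(-68) = 68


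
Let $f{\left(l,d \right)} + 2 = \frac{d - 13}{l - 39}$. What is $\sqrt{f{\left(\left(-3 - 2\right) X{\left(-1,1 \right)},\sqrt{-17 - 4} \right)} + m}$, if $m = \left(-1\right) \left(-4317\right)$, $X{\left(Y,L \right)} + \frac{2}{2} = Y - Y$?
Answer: $\frac{\sqrt{4988582 - 34 i \sqrt{21}}}{34} \approx 65.692 - 0.0010259 i$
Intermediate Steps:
$X{\left(Y,L \right)} = -1$ ($X{\left(Y,L \right)} = -1 + \left(Y - Y\right) = -1 + 0 = -1$)
$f{\left(l,d \right)} = -2 + \frac{-13 + d}{-39 + l}$ ($f{\left(l,d \right)} = -2 + \frac{d - 13}{l - 39} = -2 + \frac{-13 + d}{-39 + l}$)
$m = 4317$
$\sqrt{f{\left(\left(-3 - 2\right) X{\left(-1,1 \right)},\sqrt{-17 - 4} \right)} + m} = \sqrt{\frac{65 + \sqrt{-17 - 4} - 2 \left(-3 - 2\right) \left(-1\right)}{-39 + \left(-3 - 2\right) \left(-1\right)} + 4317} = \sqrt{\frac{65 + \sqrt{-21} - 2 \left(\left(-5\right) \left(-1\right)\right)}{-39 - -5} + 4317} = \sqrt{\frac{65 + i \sqrt{21} - 10}{-39 + 5} + 4317} = \sqrt{\frac{65 + i \sqrt{21} - 10}{-34} + 4317} = \sqrt{- \frac{55 + i \sqrt{21}}{34} + 4317} = \sqrt{\left(- \frac{55}{34} - \frac{i \sqrt{21}}{34}\right) + 4317} = \sqrt{\frac{146723}{34} - \frac{i \sqrt{21}}{34}}$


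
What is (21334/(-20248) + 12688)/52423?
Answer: 128442645/530730452 ≈ 0.24201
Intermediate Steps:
(21334/(-20248) + 12688)/52423 = (21334*(-1/20248) + 12688)*(1/52423) = (-10667/10124 + 12688)*(1/52423) = (128442645/10124)*(1/52423) = 128442645/530730452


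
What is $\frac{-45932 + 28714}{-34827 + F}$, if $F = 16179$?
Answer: $\frac{8609}{9324} \approx 0.92332$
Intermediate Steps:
$\frac{-45932 + 28714}{-34827 + F} = \frac{-45932 + 28714}{-34827 + 16179} = - \frac{17218}{-18648} = \left(-17218\right) \left(- \frac{1}{18648}\right) = \frac{8609}{9324}$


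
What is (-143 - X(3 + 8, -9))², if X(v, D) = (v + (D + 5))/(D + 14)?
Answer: 521284/25 ≈ 20851.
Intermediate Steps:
X(v, D) = (5 + D + v)/(14 + D) (X(v, D) = (v + (5 + D))/(14 + D) = (5 + D + v)/(14 + D))
(-143 - X(3 + 8, -9))² = (-143 - (5 - 9 + (3 + 8))/(14 - 9))² = (-143 - (5 - 9 + 11)/5)² = (-143 - 7/5)² = (-722/5)² = 521284/25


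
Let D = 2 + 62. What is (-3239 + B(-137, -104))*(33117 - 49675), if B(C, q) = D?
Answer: 52571650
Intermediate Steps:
D = 64
B(C, q) = 64
(-3239 + B(-137, -104))*(33117 - 49675) = (-3239 + 64)*(33117 - 49675) = -3175*(-16558) = 52571650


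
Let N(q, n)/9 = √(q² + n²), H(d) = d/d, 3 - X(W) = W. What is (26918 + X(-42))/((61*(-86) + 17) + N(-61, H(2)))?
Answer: -15665503/3004551 - 26963*√3722/3004551 ≈ -5.7614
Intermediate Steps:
X(W) = 3 - W
H(d) = 1
N(q, n) = 9*√(n² + q²) (N(q, n) = 9*√(q² + n²) = 9*√(n² + q²))
(26918 + X(-42))/((61*(-86) + 17) + N(-61, H(2))) = (26918 + (3 - 1*(-42)))/((61*(-86) + 17) + 9*√(1² + (-61)²)) = (26918 + (3 + 42))/((-5246 + 17) + 9*√(1 + 3721)) = (26918 + 45)/(-5229 + 9*√3722) = 26963/(-5229 + 9*√3722)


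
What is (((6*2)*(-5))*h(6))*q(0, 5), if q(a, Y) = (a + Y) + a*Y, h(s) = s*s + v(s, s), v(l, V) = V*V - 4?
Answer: -20400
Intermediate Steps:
v(l, V) = -4 + V**2 (v(l, V) = V**2 - 4 = -4 + V**2)
h(s) = -4 + 2*s**2 (h(s) = s*s + (-4 + s**2) = s**2 + (-4 + s**2) = -4 + 2*s**2)
q(a, Y) = Y + a + Y*a (q(a, Y) = (Y + a) + Y*a = Y + a + Y*a)
(((6*2)*(-5))*h(6))*q(0, 5) = (((6*2)*(-5))*(-4 + 2*6**2))*(5 + 0 + 5*0) = ((12*(-5))*(-4 + 2*36))*(5 + 0 + 0) = -60*(-4 + 72)*5 = -60*68*5 = -4080*5 = -20400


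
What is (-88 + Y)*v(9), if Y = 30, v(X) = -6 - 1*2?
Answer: 464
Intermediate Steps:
v(X) = -8 (v(X) = -6 - 2 = -8)
(-88 + Y)*v(9) = (-88 + 30)*(-8) = -58*(-8) = 464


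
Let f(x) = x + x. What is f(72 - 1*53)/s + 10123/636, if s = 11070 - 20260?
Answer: 877417/55140 ≈ 15.913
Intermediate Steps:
f(x) = 2*x
s = -9190
f(72 - 1*53)/s + 10123/636 = (2*(72 - 1*53))/(-9190) + 10123/636 = (2*(72 - 53))*(-1/9190) + 10123*(1/636) = (2*19)*(-1/9190) + 191/12 = 38*(-1/9190) + 191/12 = -19/4595 + 191/12 = 877417/55140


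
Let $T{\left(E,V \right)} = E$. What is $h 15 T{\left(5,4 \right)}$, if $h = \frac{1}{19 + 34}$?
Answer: $\frac{75}{53} \approx 1.4151$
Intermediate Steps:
$h = \frac{1}{53} \approx 0.018868$
$h 15 T{\left(5,4 \right)} = \frac{1}{53} \cdot 15 \cdot 5 = \frac{15}{53} \cdot 5 = \frac{75}{53}$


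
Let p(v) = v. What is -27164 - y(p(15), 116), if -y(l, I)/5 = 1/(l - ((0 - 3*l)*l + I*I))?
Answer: -346775629/12766 ≈ -27164.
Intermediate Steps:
y(l, I) = -5/(l - I² + 3*l²) (y(l, I) = -5/(l - ((0 - 3*l)*l + I*I)) = -5/(l - ((-3*l)*l + I²)) = -5/(l - (-3*l² + I²)) = -5/(l - (I² - 3*l²)) = -5/(l + (-I² + 3*l²)) = -5/(l - I² + 3*l²))
-27164 - y(p(15), 116) = -27164 - (-5)/(15 - 1*116² + 3*15²) = -27164 - (-5)/(15 - 1*13456 + 3*225) = -27164 - (-5)/(15 - 13456 + 675) = -27164 - (-5)/(-12766) = -27164 - (-5)*(-1)/12766 = -27164 - 1*5/12766 = -27164 - 5/12766 = -346775629/12766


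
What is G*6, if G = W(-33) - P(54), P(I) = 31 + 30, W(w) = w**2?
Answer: 6168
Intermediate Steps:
P(I) = 61
G = 1028 (G = (-33)**2 - 1*61 = 1089 - 61 = 1028)
G*6 = 1028*6 = 6168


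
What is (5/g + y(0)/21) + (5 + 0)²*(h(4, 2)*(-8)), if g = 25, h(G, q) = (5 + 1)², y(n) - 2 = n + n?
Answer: -755969/105 ≈ -7199.7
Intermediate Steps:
y(n) = 2 + 2*n (y(n) = 2 + (n + n) = 2 + 2*n)
h(G, q) = 36 (h(G, q) = 6² = 36)
(5/g + y(0)/21) + (5 + 0)²*(h(4, 2)*(-8)) = (5/25 + (2 + 2*0)/21) + (5 + 0)²*(36*(-8)) = (5*(1/25) + (2 + 0)*(1/21)) + 5²*(-288) = (⅕ + 2*(1/21)) + 25*(-288) = (⅕ + 2/21) - 7200 = 31/105 - 7200 = -755969/105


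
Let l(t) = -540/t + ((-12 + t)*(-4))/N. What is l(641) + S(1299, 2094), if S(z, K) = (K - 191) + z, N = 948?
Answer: 485907065/151917 ≈ 3198.5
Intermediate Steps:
l(t) = 4/79 - 540/t - t/237 (l(t) = -540/t + ((-12 + t)*(-4))/948 = -540/t + (48 - 4*t)*(1/948) = -540/t + (4/79 - t/237) = 4/79 - 540/t - t/237)
S(z, K) = -191 + K + z (S(z, K) = (-191 + K) + z = -191 + K + z)
l(641) + S(1299, 2094) = (1/237)*(-127980 + 641*(12 - 1*641))/641 + (-191 + 2094 + 1299) = (1/237)*(1/641)*(-127980 + 641*(12 - 641)) + 3202 = (1/237)*(1/641)*(-127980 + 641*(-629)) + 3202 = (1/237)*(1/641)*(-127980 - 403189) + 3202 = (1/237)*(1/641)*(-531169) + 3202 = -531169/151917 + 3202 = 485907065/151917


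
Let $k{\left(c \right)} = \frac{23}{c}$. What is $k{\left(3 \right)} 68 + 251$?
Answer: $\frac{2317}{3} \approx 772.33$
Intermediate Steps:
$k{\left(3 \right)} 68 + 251 = \frac{23}{3} \cdot 68 + 251 = \frac{1564}{3} + 251 = \frac{2317}{3}$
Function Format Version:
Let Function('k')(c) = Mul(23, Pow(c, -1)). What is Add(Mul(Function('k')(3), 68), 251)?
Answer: Rational(2317, 3) ≈ 772.33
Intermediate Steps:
Add(Mul(Function('k')(3), 68), 251) = Add(Mul(Mul(23, Pow(3, -1)), 68), 251) = Add(Mul(Mul(23, Rational(1, 3)), 68), 251) = Add(Mul(Rational(23, 3), 68), 251) = Add(Rational(1564, 3), 251) = Rational(2317, 3)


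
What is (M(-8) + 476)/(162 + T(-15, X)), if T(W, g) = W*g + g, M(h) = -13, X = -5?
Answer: 463/232 ≈ 1.9957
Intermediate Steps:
T(W, g) = g + W*g
(M(-8) + 476)/(162 + T(-15, X)) = (-13 + 476)/(162 - 5*(1 - 15)) = 463/(162 - 5*(-14)) = 463/(162 + 70) = 463/232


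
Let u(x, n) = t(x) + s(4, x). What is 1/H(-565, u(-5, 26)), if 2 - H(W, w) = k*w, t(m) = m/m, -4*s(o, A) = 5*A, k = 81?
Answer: -4/2341 ≈ -0.0017087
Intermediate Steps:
s(o, A) = -5*A/4
t(m) = 1
u(x, n) = 1 - 5*x/4
H(W, w) = 2 - 81*w
1/H(-565, u(-5, 26)) = 1/(2 - 81*(1 - 5/4*(-5))) = 1/(2 - 81*(1 + 25/4)) = 1/(2 - 81*29/4) = 1/(2 - 2349/4) = 1/(-2341/4) = -4/2341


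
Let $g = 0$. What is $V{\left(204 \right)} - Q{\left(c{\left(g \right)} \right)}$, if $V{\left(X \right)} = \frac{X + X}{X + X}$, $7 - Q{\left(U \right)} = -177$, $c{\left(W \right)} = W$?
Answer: $-183$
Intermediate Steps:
$Q{\left(U \right)} = 184$ ($Q{\left(U \right)} = 7 - -177 = 7 + 177 = 184$)
$V{\left(X \right)} = 1$ ($V{\left(X \right)} = \frac{2 X}{2 X} = 2 X \frac{1}{2 X} = 1$)
$V{\left(204 \right)} - Q{\left(c{\left(g \right)} \right)} = 1 - 184 = -183$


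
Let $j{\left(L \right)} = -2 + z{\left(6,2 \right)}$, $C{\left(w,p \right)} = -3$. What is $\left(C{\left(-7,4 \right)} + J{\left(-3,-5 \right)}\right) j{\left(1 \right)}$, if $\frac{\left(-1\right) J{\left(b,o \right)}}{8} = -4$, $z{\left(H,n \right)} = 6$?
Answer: $116$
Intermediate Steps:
$J{\left(b,o \right)} = 32$ ($J{\left(b,o \right)} = \left(-8\right) \left(-4\right) = 32$)
$j{\left(L \right)} = 4$ ($j{\left(L \right)} = -2 + 6 = 4$)
$\left(C{\left(-7,4 \right)} + J{\left(-3,-5 \right)}\right) j{\left(1 \right)} = \left(-3 + 32\right) 4 = 29 \cdot 4 = 116$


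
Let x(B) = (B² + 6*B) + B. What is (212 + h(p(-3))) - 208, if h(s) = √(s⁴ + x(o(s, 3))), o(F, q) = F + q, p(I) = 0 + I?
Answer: 13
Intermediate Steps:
p(I) = I
x(B) = B² + 7*B
h(s) = √(s⁴ + (3 + s)*(10 + s)) (h(s) = √(s⁴ + (s + 3)*(7 + (s + 3))) = √(s⁴ + (3 + s)*(7 + (3 + s))) = √(s⁴ + (3 + s)*(10 + s)))
(212 + h(p(-3))) - 208 = (212 + √((-3)⁴ + (3 - 3)*(10 - 3))) - 208 = (212 + √(81 + 0*7)) - 208 = (212 + √(81 + 0)) - 208 = (212 + √81) - 208 = (212 + 9) - 208 = 221 - 208 = 13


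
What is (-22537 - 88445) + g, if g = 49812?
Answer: -61170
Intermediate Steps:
(-22537 - 88445) + g = (-22537 - 88445) + 49812 = -110982 + 49812 = -61170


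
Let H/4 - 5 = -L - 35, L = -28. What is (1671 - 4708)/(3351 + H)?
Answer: -3037/3343 ≈ -0.90847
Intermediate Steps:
H = -8 (H = 20 + 4*(-1*(-28) - 35) = 20 + 4*(28 - 35) = 20 + 4*(-7) = 20 - 28 = -8)
(1671 - 4708)/(3351 + H) = (1671 - 4708)/(3351 - 8) = -3037/3343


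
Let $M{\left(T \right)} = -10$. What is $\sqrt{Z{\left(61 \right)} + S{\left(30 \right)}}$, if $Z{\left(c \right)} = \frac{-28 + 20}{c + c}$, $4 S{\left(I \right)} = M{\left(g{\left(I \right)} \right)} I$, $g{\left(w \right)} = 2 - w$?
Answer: $\frac{i \sqrt{279319}}{61} \approx 8.664 i$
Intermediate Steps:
$S{\left(I \right)} = - \frac{5 I}{2}$ ($S{\left(I \right)} = \frac{\left(-10\right) I}{4} = - \frac{5 I}{2}$)
$Z{\left(c \right)} = - \frac{4}{c}$ ($Z{\left(c \right)} = - \frac{8}{2 c} = - 8 \frac{1}{2 c} = - \frac{4}{c}$)
$\sqrt{Z{\left(61 \right)} + S{\left(30 \right)}} = \sqrt{- \frac{4}{61} - 75} = \sqrt{- \frac{4579}{61}} = \frac{i \sqrt{279319}}{61}$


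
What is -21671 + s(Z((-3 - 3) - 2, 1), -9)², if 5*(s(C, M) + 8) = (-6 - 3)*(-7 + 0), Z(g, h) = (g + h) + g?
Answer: -541246/25 ≈ -21650.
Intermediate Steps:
Z(g, h) = h + 2*g
s(C, M) = 23/5 (s(C, M) = -8 + ((-6 - 3)*(-7 + 0))/5 = -8 + (-9*(-7))/5 = -8 + (⅕)*63 = -8 + 63/5 = 23/5)
-21671 + s(Z((-3 - 3) - 2, 1), -9)² = -21671 + (23/5)² = -21671 + 529/25 = -541246/25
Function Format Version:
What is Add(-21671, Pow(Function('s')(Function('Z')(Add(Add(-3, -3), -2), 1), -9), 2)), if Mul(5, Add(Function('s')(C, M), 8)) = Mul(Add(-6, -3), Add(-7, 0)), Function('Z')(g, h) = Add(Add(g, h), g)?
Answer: Rational(-541246, 25) ≈ -21650.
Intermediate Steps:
Function('Z')(g, h) = Add(h, Mul(2, g))
Function('s')(C, M) = Rational(23, 5) (Function('s')(C, M) = Add(-8, Mul(Rational(1, 5), Mul(Add(-6, -3), Add(-7, 0)))) = Add(-8, Mul(Rational(1, 5), Mul(-9, -7))) = Add(-8, Mul(Rational(1, 5), 63)) = Add(-8, Rational(63, 5)) = Rational(23, 5))
Add(-21671, Pow(Function('s')(Function('Z')(Add(Add(-3, -3), -2), 1), -9), 2)) = Add(-21671, Pow(Rational(23, 5), 2)) = Add(-21671, Rational(529, 25)) = Rational(-541246, 25)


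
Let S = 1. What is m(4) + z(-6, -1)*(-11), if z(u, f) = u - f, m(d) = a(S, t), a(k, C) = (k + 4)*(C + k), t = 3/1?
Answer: 75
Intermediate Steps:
t = 3 (t = 3*1 = 3)
a(k, C) = (4 + k)*(C + k)
m(d) = 20 (m(d) = 1² + 4*3 + 4*1 + 3*1 = 1 + 12 + 4 + 3 = 20)
m(4) + z(-6, -1)*(-11) = 20 + (-6 - 1*(-1))*(-11) = 20 + (-6 + 1)*(-11) = 20 - 5*(-11) = 20 + 55 = 75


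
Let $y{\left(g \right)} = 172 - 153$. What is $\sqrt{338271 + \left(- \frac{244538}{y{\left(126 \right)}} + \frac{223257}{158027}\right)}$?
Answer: $\frac{2 \sqrt{733381597931046235}}{3002513} \approx 570.44$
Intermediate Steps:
$y{\left(g \right)} = 19$ ($y{\left(g \right)} = 172 - 153 = 19$)
$\sqrt{338271 + \left(- \frac{244538}{y{\left(126 \right)}} + \frac{223257}{158027}\right)} = \sqrt{338271 + \left(- \frac{244538}{19} + \frac{223257}{158027}\right)} = \sqrt{338271 - \frac{38639364643}{3002513}} = \sqrt{\frac{977023710380}{3002513}} = \frac{2 \sqrt{733381597931046235}}{3002513}$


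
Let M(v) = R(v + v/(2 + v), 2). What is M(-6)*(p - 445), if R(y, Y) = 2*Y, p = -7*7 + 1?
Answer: -1972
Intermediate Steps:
p = -48 (p = -49 + 1 = -48)
M(v) = 4 (M(v) = 2*2 = 4)
M(-6)*(p - 445) = 4*(-48 - 445) = 4*(-493) = -1972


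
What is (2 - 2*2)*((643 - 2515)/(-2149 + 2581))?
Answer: 26/3 ≈ 8.6667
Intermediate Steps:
(2 - 2*2)*((643 - 2515)/(-2149 + 2581)) = (2 - 4)*(-1872/432) = -(-3744)/432 = -2*(-13/3) = 26/3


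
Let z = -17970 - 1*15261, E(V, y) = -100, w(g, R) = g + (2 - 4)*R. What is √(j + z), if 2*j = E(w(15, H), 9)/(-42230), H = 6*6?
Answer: 2*I*√148158156821/4223 ≈ 182.29*I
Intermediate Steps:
H = 36
w(g, R) = g - 2*R
z = -33231 (z = -17970 - 15261 = -33231)
j = 5/4223 (j = (-100/(-42230))/2 = (-100*(-1/42230))/2 = (½)*(10/4223) = 5/4223 ≈ 0.0011840)
√(j + z) = √(5/4223 - 33231) = √(-140334508/4223) = 2*I*√148158156821/4223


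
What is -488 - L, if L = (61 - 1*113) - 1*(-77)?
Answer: -513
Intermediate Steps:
L = 25 (L = (61 - 113) + 77 = -52 + 77 = 25)
-488 - L = -488 - 1*25 = -488 - 25 = -513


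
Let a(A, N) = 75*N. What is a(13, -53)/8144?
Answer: -3975/8144 ≈ -0.48809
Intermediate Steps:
a(13, -53)/8144 = (75*(-53))/8144 = -3975*1/8144 = -3975/8144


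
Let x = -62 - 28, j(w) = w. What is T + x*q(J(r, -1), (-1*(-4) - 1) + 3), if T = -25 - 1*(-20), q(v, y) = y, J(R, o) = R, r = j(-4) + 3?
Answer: -545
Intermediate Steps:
r = -1 (r = -4 + 3 = -1)
T = -5 (T = -25 + 20 = -5)
x = -90
T + x*q(J(r, -1), (-1*(-4) - 1) + 3) = -5 - 90*((-1*(-4) - 1) + 3) = -5 - 90*((4 - 1) + 3) = -5 - 90*(3 + 3) = -5 - 90*6 = -5 - 540 = -545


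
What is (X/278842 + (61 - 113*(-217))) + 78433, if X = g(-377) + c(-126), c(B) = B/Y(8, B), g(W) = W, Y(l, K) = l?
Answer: 114899632949/1115368 ≈ 1.0302e+5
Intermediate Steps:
c(B) = B/8
X = -1571/4 (X = -377 + (⅛)*(-126) = -377 - 63/4 = -1571/4 ≈ -392.75)
(X/278842 + (61 - 113*(-217))) + 78433 = (-1571/4/278842 + (61 - 113*(-217))) + 78433 = (-1571/4*1/278842 + (61 + 24521)) + 78433 = (-1571/1115368 + 24582) + 78433 = 27417974605/1115368 + 78433 = 114899632949/1115368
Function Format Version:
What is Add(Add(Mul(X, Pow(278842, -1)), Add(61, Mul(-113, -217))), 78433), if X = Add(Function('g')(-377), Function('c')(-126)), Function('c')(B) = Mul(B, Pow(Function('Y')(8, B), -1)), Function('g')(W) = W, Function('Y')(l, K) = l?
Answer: Rational(114899632949, 1115368) ≈ 1.0302e+5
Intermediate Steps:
Function('c')(B) = Mul(Rational(1, 8), B) (Function('c')(B) = Mul(B, Pow(8, -1)) = Mul(B, Rational(1, 8)) = Mul(Rational(1, 8), B))
X = Rational(-1571, 4) (X = Add(-377, Mul(Rational(1, 8), -126)) = Add(-377, Rational(-63, 4)) = Rational(-1571, 4) ≈ -392.75)
Add(Add(Mul(X, Pow(278842, -1)), Add(61, Mul(-113, -217))), 78433) = Add(Add(Mul(Rational(-1571, 4), Pow(278842, -1)), Add(61, Mul(-113, -217))), 78433) = Add(Add(Mul(Rational(-1571, 4), Rational(1, 278842)), Add(61, 24521)), 78433) = Add(Add(Rational(-1571, 1115368), 24582), 78433) = Add(Rational(27417974605, 1115368), 78433) = Rational(114899632949, 1115368)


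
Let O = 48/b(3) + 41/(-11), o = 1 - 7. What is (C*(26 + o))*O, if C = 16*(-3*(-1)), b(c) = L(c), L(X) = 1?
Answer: 467520/11 ≈ 42502.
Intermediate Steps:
o = -6
b(c) = 1
O = 487/11 (O = 48/1 + 41/(-11) = 48*1 + 41*(-1/11) = 48 - 41/11 = 487/11 ≈ 44.273)
C = 48 (C = 16*3 = 48)
(C*(26 + o))*O = (48*(26 - 6))*(487/11) = (48*20)*(487/11) = 960*(487/11) = 467520/11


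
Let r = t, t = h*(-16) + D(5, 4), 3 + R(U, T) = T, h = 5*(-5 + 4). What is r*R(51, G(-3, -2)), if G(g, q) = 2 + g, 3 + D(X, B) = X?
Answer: -328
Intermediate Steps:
h = -5 (h = 5*(-1) = -5)
D(X, B) = -3 + X
R(U, T) = -3 + T
t = 82 (t = -5*(-16) + (-3 + 5) = 80 + 2 = 82)
r = 82
r*R(51, G(-3, -2)) = 82*(-3 + (2 - 3)) = 82*(-3 - 1) = 82*(-4) = -328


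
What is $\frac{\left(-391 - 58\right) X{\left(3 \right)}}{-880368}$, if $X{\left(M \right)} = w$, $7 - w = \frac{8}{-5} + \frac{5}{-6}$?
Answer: $\frac{127067}{26411040} \approx 0.0048111$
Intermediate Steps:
$w = \frac{283}{30}$ ($w = 7 - \left(\frac{8}{-5} + \frac{5}{-6}\right) = 7 - \left(8 \left(- \frac{1}{5}\right) + 5 \left(- \frac{1}{6}\right)\right) = 7 - \left(- \frac{8}{5} - \frac{5}{6}\right) = 7 - - \frac{73}{30} = 7 + \frac{73}{30} = \frac{283}{30} \approx 9.4333$)
$X{\left(M \right)} = \frac{283}{30}$
$\frac{\left(-391 - 58\right) X{\left(3 \right)}}{-880368} = \frac{\left(-391 - 58\right) \frac{283}{30}}{-880368} = \left(-449\right) \frac{283}{30} \left(- \frac{1}{880368}\right) = \left(- \frac{127067}{30}\right) \left(- \frac{1}{880368}\right) = \frac{127067}{26411040}$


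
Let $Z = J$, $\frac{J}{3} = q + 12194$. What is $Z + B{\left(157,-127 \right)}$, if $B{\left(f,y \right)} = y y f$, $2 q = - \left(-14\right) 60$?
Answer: $2570095$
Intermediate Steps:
$q = 420$ ($q = \frac{\left(-1\right) \left(\left(-14\right) 60\right)}{2} = \frac{\left(-1\right) \left(-840\right)}{2} = \frac{1}{2} \cdot 840 = 420$)
$B{\left(f,y \right)} = f y^{2}$ ($B{\left(f,y \right)} = y^{2} f = f y^{2}$)
$J = 37842$ ($J = 3 \left(420 + 12194\right) = 3 \cdot 12614 = 37842$)
$Z = 37842$
$Z + B{\left(157,-127 \right)} = 37842 + 157 \left(-127\right)^{2} = 37842 + 157 \cdot 16129 = 37842 + 2532253 = 2570095$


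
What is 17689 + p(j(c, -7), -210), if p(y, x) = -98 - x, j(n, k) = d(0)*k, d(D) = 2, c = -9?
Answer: 17801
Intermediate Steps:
j(n, k) = 2*k
17689 + p(j(c, -7), -210) = 17689 + (-98 - 1*(-210)) = 17689 + (-98 + 210) = 17689 + 112 = 17801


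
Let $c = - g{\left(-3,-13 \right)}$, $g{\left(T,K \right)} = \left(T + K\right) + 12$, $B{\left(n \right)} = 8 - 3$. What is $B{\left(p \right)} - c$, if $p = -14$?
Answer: $1$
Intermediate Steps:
$B{\left(n \right)} = 5$
$g{\left(T,K \right)} = 12 + K + T$ ($g{\left(T,K \right)} = \left(K + T\right) + 12 = 12 + K + T$)
$c = 4$ ($c = - (12 - 13 - 3) = \left(-1\right) \left(-4\right) = 4$)
$B{\left(p \right)} - c = 5 - 4 = 1$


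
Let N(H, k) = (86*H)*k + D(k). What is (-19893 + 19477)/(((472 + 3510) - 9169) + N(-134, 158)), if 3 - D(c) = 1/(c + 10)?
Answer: 69888/306763969 ≈ 0.00022782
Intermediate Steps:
D(c) = 3 - 1/(10 + c) (D(c) = 3 - 1/(c + 10) = 3 - 1/(10 + c))
N(H, k) = (29 + 3*k)/(10 + k) + 86*H*k (N(H, k) = (86*H)*k + (29 + 3*k)/(10 + k) = 86*H*k + (29 + 3*k)/(10 + k) = (29 + 3*k)/(10 + k) + 86*H*k)
(-19893 + 19477)/(((472 + 3510) - 9169) + N(-134, 158)) = (-19893 + 19477)/(((472 + 3510) - 9169) + (29 + 3*158 + 86*(-134)*158*(10 + 158))/(10 + 158)) = -416/((3982 - 9169) + (29 + 474 + 86*(-134)*158*168)/168) = -416/(-5187 + (29 + 474 - 305893056)/168) = -416/(-5187 + (1/168)*(-305892553)) = -416/(-5187 - 305892553/168) = -416/(-306763969/168) = -416*(-168/306763969) = 69888/306763969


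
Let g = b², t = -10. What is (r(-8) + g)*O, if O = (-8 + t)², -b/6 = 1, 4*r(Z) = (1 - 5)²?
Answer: 12960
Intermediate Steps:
r(Z) = 4 (r(Z) = (1 - 5)²/4 = (¼)*(-4)² = (¼)*16 = 4)
b = -6 (b = -6*1 = -6)
O = 324 (O = (-8 - 10)² = (-18)² = 324)
g = 36 (g = (-6)² = 36)
(r(-8) + g)*O = (4 + 36)*324 = 40*324 = 12960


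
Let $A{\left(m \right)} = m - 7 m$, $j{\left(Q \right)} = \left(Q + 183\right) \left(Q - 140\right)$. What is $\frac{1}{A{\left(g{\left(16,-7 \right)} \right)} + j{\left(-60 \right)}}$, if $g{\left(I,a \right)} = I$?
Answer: $- \frac{1}{24696} \approx -4.0492 \cdot 10^{-5}$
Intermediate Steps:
$j{\left(Q \right)} = \left(-140 + Q\right) \left(183 + Q\right)$ ($j{\left(Q \right)} = \left(183 + Q\right) \left(-140 + Q\right) = \left(-140 + Q\right) \left(183 + Q\right)$)
$A{\left(m \right)} = - 6 m$
$\frac{1}{A{\left(g{\left(16,-7 \right)} \right)} + j{\left(-60 \right)}} = \frac{1}{\left(-6\right) 16 + \left(-25620 + \left(-60\right)^{2} + 43 \left(-60\right)\right)} = \frac{1}{-96 - 24600} = \frac{1}{-24696} = - \frac{1}{24696}$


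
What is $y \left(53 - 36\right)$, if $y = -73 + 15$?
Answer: $-986$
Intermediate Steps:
$y = -58$
$y \left(53 - 36\right) = - 58 \left(53 - 36\right) = \left(-58\right) 17 = -986$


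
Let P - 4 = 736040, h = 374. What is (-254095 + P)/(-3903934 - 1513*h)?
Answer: -481949/4469796 ≈ -0.10782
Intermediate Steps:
P = 736044 (P = 4 + 736040 = 736044)
(-254095 + P)/(-3903934 - 1513*h) = (-254095 + 736044)/(-3903934 - 1513*374) = 481949/(-3903934 - 565862) = 481949/(-4469796) = 481949*(-1/4469796) = -481949/4469796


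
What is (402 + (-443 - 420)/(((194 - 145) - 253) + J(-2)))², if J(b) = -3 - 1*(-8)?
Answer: 6538501321/39601 ≈ 1.6511e+5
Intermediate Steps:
J(b) = 5 (J(b) = -3 + 8 = 5)
(402 + (-443 - 420)/(((194 - 145) - 253) + J(-2)))² = (402 + (-443 - 420)/(((194 - 145) - 253) + 5))² = (402 - 863/((49 - 253) + 5))² = (402 - 863/(-204 + 5))² = (402 - 863/(-199))² = (402 - 863*(-1/199))² = (402 + 863/199)² = (80861/199)² = 6538501321/39601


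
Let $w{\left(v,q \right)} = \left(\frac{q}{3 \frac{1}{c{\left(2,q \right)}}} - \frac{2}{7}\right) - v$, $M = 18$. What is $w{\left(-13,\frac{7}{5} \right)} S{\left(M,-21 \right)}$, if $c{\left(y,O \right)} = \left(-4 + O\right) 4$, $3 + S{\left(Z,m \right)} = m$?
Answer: $- \frac{33016}{175} \approx -188.66$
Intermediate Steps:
$S{\left(Z,m \right)} = -3 + m$
$c{\left(y,O \right)} = -16 + 4 O$
$w{\left(v,q \right)} = - \frac{2}{7} - v + q \left(- \frac{16}{3} + \frac{4 q}{3}\right)$ ($w{\left(v,q \right)} = \left(\frac{q}{3 \frac{1}{-16 + 4 q}} - \frac{2}{7}\right) - v = \left(q \left(- \frac{16}{3} + \frac{4 q}{3}\right) - \frac{2}{7}\right) - v = \left(- \frac{2}{7} + q \left(- \frac{16}{3} + \frac{4 q}{3}\right)\right) - v = - \frac{2}{7} - v + q \left(- \frac{16}{3} + \frac{4 q}{3}\right)$)
$w{\left(-13,\frac{7}{5} \right)} S{\left(M,-21 \right)} = \left(- \frac{2}{7} - -13 + \frac{4 \cdot \frac{7}{5} \left(-4 + \frac{7}{5}\right)}{3}\right) \left(-3 - 21\right) = \left(- \frac{2}{7} + 13 + \frac{4 \cdot 7 \cdot \frac{1}{5} \left(-4 + 7 \cdot \frac{1}{5}\right)}{3}\right) \left(-24\right) = \left(- \frac{2}{7} + 13 + \frac{4}{3} \cdot \frac{7}{5} \left(-4 + \frac{7}{5}\right)\right) \left(-24\right) = \left(- \frac{2}{7} + 13 + \frac{4}{3} \cdot \frac{7}{5} \left(- \frac{13}{5}\right)\right) \left(-24\right) = \left(- \frac{2}{7} + 13 - \frac{364}{75}\right) \left(-24\right) = \frac{4127}{525} \left(-24\right) = - \frac{33016}{175}$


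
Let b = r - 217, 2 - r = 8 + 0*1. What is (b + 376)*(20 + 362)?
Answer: 58446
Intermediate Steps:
r = -6 (r = 2 - (8 + 0*1) = 2 - (8 + 0) = 2 - 1*8 = 2 - 8 = -6)
b = -223 (b = -6 - 217 = -223)
(b + 376)*(20 + 362) = (-223 + 376)*(20 + 362) = 153*382 = 58446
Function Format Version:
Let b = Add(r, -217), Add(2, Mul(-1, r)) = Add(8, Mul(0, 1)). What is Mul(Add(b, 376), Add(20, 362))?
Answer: 58446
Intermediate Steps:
r = -6 (r = Add(2, Mul(-1, Add(8, Mul(0, 1)))) = Add(2, Mul(-1, Add(8, 0))) = Add(2, Mul(-1, 8)) = Add(2, -8) = -6)
b = -223 (b = Add(-6, -217) = -223)
Mul(Add(b, 376), Add(20, 362)) = Mul(Add(-223, 376), Add(20, 362)) = Mul(153, 382) = 58446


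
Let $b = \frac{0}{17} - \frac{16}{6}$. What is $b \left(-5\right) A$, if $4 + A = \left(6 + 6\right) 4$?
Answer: $\frac{1760}{3} \approx 586.67$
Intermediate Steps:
$A = 44$ ($A = -4 + \left(6 + 6\right) 4 = -4 + 12 \cdot 4 = -4 + 48 = 44$)
$b = - \frac{8}{3}$ ($b = 0 \cdot \frac{1}{17} - \frac{8}{3} = 0 - \frac{8}{3} = - \frac{8}{3} \approx -2.6667$)
$b \left(-5\right) A = \left(- \frac{8}{3}\right) \left(-5\right) 44 = \frac{40}{3} \cdot 44 = \frac{1760}{3}$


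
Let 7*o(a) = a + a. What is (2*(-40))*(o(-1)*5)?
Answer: 800/7 ≈ 114.29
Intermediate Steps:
o(a) = 2*a/7 (o(a) = (a + a)/7 = (2*a)/7 = 2*a/7)
(2*(-40))*(o(-1)*5) = (2*(-40))*(((2/7)*(-1))*5) = -(-160)*5/7 = -80*(-10/7) = 800/7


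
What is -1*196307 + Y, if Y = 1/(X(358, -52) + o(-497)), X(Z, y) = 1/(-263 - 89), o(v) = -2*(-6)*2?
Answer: -1658204877/8447 ≈ -1.9631e+5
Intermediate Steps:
o(v) = 24 (o(v) = 12*2 = 24)
X(Z, y) = -1/352 (X(Z, y) = 1/(-352) = -1/352)
Y = 352/8447 (Y = 1/(-1/352 + 24) = 1/(8447/352) = 352/8447 ≈ 0.041672)
-1*196307 + Y = -1*196307 + 352/8447 = -196307 + 352/8447 = -1658204877/8447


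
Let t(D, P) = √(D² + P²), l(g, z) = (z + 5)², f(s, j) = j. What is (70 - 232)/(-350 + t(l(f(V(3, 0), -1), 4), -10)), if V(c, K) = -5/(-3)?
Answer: 6300/12871 + 18*√6661/12871 ≈ 0.60361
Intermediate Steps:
V(c, K) = 5/3 (V(c, K) = -5*(-⅓) = 5/3)
l(g, z) = (5 + z)²
(70 - 232)/(-350 + t(l(f(V(3, 0), -1), 4), -10)) = (70 - 232)/(-350 + √(((5 + 4)²)² + (-10)²)) = -162/(-350 + √((9²)² + 100)) = -162/(-350 + √(81² + 100)) = -162/(-350 + √(6561 + 100)) = -162/(-350 + √6661)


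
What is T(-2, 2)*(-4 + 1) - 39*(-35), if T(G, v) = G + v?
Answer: 1365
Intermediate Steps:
T(-2, 2)*(-4 + 1) - 39*(-35) = (-2 + 2)*(-4 + 1) - 39*(-35) = 0*(-3) + 1365 = 0 + 1365 = 1365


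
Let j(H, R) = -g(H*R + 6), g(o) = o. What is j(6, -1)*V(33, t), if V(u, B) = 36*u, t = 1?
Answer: 0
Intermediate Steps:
j(H, R) = -6 - H*R (j(H, R) = -(H*R + 6) = -(6 + H*R) = -6 - H*R)
j(6, -1)*V(33, t) = (-6 - 1*6*(-1))*(36*33) = (-6 + 6)*1188 = 0*1188 = 0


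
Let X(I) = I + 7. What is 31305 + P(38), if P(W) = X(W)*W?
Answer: 33015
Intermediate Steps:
X(I) = 7 + I
P(W) = W*(7 + W) (P(W) = (7 + W)*W = W*(7 + W))
31305 + P(38) = 31305 + 38*(7 + 38) = 31305 + 38*45 = 31305 + 1710 = 33015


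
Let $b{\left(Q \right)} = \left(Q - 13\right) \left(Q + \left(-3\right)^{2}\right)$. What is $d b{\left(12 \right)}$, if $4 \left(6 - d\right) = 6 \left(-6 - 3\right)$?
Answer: $- \frac{819}{2} \approx -409.5$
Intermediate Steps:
$d = \frac{39}{2}$ ($d = 6 - \frac{6 \left(-6 - 3\right)}{4} = 6 - \frac{6 \left(-9\right)}{4} = 6 - - \frac{27}{2} = 6 + \frac{27}{2} = \frac{39}{2} \approx 19.5$)
$b{\left(Q \right)} = \left(-13 + Q\right) \left(9 + Q\right)$ ($b{\left(Q \right)} = \left(-13 + Q\right) \left(Q + 9\right) = \left(-13 + Q\right) \left(9 + Q\right)$)
$d b{\left(12 \right)} = \frac{39 \left(-117 + 12^{2} - 48\right)}{2} = \frac{39 \left(-117 + 144 - 48\right)}{2} = \frac{39}{2} \left(-21\right) = - \frac{819}{2}$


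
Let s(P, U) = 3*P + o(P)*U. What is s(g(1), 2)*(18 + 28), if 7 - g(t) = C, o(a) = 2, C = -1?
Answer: 1288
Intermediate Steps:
g(t) = 8 (g(t) = 7 - 1*(-1) = 7 + 1 = 8)
s(P, U) = 2*U + 3*P (s(P, U) = 3*P + 2*U = 2*U + 3*P)
s(g(1), 2)*(18 + 28) = (2*2 + 3*8)*(18 + 28) = (4 + 24)*46 = 28*46 = 1288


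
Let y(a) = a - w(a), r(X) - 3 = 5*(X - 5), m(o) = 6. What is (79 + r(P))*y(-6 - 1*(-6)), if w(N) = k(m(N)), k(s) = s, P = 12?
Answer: -702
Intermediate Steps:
w(N) = 6
r(X) = -22 + 5*X (r(X) = 3 + 5*(X - 5) = 3 + 5*(-5 + X) = 3 + (-25 + 5*X) = -22 + 5*X)
y(a) = -6 + a (y(a) = a - 1*6 = a - 6 = -6 + a)
(79 + r(P))*y(-6 - 1*(-6)) = (79 + (-22 + 5*12))*(-6 + (-6 - 1*(-6))) = (79 + (-22 + 60))*(-6 + (-6 + 6)) = (79 + 38)*(-6 + 0) = 117*(-6) = -702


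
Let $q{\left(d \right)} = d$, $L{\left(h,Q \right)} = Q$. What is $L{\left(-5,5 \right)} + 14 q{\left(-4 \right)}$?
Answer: $-51$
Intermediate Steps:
$L{\left(-5,5 \right)} + 14 q{\left(-4 \right)} = 5 + 14 \left(-4\right) = 5 - 56 = -51$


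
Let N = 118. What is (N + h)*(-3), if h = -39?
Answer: -237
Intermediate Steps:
(N + h)*(-3) = (118 - 39)*(-3) = 79*(-3) = -237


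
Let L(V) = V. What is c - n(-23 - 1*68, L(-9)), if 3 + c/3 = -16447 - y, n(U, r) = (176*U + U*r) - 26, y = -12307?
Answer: 2794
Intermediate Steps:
n(U, r) = -26 + 176*U + U*r
c = -12429 (c = -9 + 3*(-16447 - 1*(-12307)) = -9 + 3*(-16447 + 12307) = -9 + 3*(-4140) = -9 - 12420 = -12429)
c - n(-23 - 1*68, L(-9)) = -12429 - (-26 + 176*(-23 - 1*68) + (-23 - 1*68)*(-9)) = -12429 - (-26 + 176*(-23 - 68) + (-23 - 68)*(-9)) = -12429 - (-26 + 176*(-91) - 91*(-9)) = -12429 - (-26 - 16016 + 819) = -12429 - 1*(-15223) = -12429 + 15223 = 2794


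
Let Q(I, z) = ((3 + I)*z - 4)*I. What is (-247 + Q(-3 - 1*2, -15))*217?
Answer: -81809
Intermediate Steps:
Q(I, z) = I*(-4 + z*(3 + I)) (Q(I, z) = (z*(3 + I) - 4)*I = (-4 + z*(3 + I))*I = I*(-4 + z*(3 + I)))
(-247 + Q(-3 - 1*2, -15))*217 = (-247 + (-3 - 1*2)*(-4 + 3*(-15) + (-3 - 1*2)*(-15)))*217 = (-247 + (-3 - 2)*(-4 - 45 + (-3 - 2)*(-15)))*217 = (-247 - 5*(-4 - 45 - 5*(-15)))*217 = (-247 - 5*(-4 - 45 + 75))*217 = (-247 - 5*26)*217 = (-247 - 130)*217 = -377*217 = -81809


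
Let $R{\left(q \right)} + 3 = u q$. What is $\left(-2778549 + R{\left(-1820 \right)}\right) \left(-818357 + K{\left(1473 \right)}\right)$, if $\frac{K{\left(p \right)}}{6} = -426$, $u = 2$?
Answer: $2283937581296$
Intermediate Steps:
$K{\left(p \right)} = -2556$ ($K{\left(p \right)} = 6 \left(-426\right) = -2556$)
$R{\left(q \right)} = -3 + 2 q$
$\left(-2778549 + R{\left(-1820 \right)}\right) \left(-818357 + K{\left(1473 \right)}\right) = \left(-2778549 + \left(-3 + 2 \left(-1820\right)\right)\right) \left(-818357 - 2556\right) = \left(-2778549 - 3643\right) \left(-820913\right) = \left(-2782192\right) \left(-820913\right) = 2283937581296$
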